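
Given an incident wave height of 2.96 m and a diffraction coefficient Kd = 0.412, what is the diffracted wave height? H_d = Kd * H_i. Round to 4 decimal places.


H_d = Kd * H_i
H_d = 0.412 * 2.96
H_d = 1.2195 m

1.2195


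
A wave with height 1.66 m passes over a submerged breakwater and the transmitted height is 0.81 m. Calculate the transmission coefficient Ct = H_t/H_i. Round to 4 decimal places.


Ct = H_t / H_i
Ct = 0.81 / 1.66
Ct = 0.4880

0.4880


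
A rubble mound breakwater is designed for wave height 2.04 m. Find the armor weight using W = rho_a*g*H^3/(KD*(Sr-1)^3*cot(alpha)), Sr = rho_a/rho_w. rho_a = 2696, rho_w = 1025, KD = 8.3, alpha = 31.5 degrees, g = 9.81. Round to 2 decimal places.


Sr = rho_a / rho_w = 2696 / 1025 = 2.630244
(Sr - 1) = 1.630244
(Sr - 1)^3 = 4.332691
cot(31.5) = 1 / tan(31.5) = 1 / 0.612801 = 1.631852
Numerator = 2696 * 9.81 * 2.04^3 = 224532.5960
Denominator = 8.3 * 4.332691 * 1.631852 = 58.683571
W = 224532.5960 / 58.683571
W = 3826.16 N

3826.16


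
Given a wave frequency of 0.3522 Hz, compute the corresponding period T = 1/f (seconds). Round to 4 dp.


T = 1 / f
T = 1 / 0.3522
T = 2.8393 s

2.8393


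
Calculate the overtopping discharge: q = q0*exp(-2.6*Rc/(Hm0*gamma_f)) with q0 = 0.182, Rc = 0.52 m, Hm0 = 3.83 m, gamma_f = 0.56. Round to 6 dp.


q = q0 * exp(-2.6 * Rc / (Hm0 * gamma_f))
Exponent = -2.6 * 0.52 / (3.83 * 0.56)
= -2.6 * 0.52 / 2.1448
= -0.630362
exp(-0.630362) = 0.532399
q = 0.182 * 0.532399
q = 0.096897 m^3/s/m

0.096897


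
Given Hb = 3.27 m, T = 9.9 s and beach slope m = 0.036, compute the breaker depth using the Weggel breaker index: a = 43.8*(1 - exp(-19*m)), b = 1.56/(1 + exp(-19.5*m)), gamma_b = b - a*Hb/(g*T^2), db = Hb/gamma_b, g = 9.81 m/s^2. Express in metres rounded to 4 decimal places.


a = 43.8 * (1 - exp(-19 * m))
exp(-19 * 0.036) = exp(-0.6840) = 0.504595
a = 43.8 * (1 - 0.504595) = 21.698758
b = 1.56 / (1 + exp(-19.5 * m))
exp(-19.5 * 0.036) = exp(-0.7020) = 0.495593
b = 1.56 / (1 + 0.495593) = 1.043064
Hb / (g * T^2) = 3.27 / (9.81 * 9.9^2) = 3.27 / 961.4781 = 0.00340101
gamma_b = b - a * Hb/(g*T^2) = 1.043064 - 21.698758 * 0.00340101 = 0.969267
db = Hb / gamma_b = 3.27 / 0.969267
db = 3.3737 m

3.3737


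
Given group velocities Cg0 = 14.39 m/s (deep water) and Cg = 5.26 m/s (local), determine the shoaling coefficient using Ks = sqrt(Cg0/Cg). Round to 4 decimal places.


Ks = sqrt(Cg0 / Cg)
Ks = sqrt(14.39 / 5.26)
Ks = sqrt(2.7357)
Ks = 1.6540

1.6540


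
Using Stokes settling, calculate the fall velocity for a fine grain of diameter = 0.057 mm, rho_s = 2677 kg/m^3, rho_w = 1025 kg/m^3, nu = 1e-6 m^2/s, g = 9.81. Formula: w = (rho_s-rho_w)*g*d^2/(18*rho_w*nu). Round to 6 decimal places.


w = (rho_s - rho_w) * g * d^2 / (18 * rho_w * nu)
d = 0.057 mm = 0.000057 m
rho_s - rho_w = 2677 - 1025 = 1652
Numerator = 1652 * 9.81 * (0.000057)^2 = 0.000052653684
Denominator = 18 * 1025 * 1e-6 = 0.018450
w = 0.002854 m/s

0.002854


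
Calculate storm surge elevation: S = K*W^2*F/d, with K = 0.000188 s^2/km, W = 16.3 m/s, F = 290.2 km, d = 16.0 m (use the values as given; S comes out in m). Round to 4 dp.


S = K * W^2 * F / d
W^2 = 16.3^2 = 265.69
S = 0.000188 * 265.69 * 290.2 / 16.0
Numerator = 0.000188 * 265.69 * 290.2 = 14.495409
S = 14.495409 / 16.0 = 0.9060 m

0.9060


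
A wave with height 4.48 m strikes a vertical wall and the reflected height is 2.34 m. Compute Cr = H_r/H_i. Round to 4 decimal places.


Cr = H_r / H_i
Cr = 2.34 / 4.48
Cr = 0.5223

0.5223


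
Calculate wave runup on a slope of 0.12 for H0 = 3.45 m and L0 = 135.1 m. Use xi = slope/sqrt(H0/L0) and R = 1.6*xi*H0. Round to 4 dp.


xi = slope / sqrt(H0/L0)
H0/L0 = 3.45/135.1 = 0.025537
sqrt(0.025537) = 0.159802
xi = 0.12 / 0.159802 = 0.750930
R = 1.6 * xi * H0 = 1.6 * 0.750930 * 3.45
R = 4.1451 m

4.1451


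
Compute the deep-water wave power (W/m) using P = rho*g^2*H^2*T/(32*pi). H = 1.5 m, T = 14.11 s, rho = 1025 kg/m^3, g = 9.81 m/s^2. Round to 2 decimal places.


P = rho * g^2 * H^2 * T / (32 * pi)
P = 1025 * 9.81^2 * 1.5^2 * 14.11 / (32 * pi)
P = 1025 * 96.2361 * 2.2500 * 14.11 / 100.53096
P = 31150.97 W/m

31150.97


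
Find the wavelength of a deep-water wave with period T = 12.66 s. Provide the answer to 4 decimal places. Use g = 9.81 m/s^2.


L0 = g * T^2 / (2 * pi)
L0 = 9.81 * 12.66^2 / (2 * pi)
L0 = 9.81 * 160.2756 / 6.28319
L0 = 1572.3036 / 6.28319
L0 = 250.2399 m

250.2399


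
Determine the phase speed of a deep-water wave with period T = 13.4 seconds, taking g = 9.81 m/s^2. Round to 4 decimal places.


We use the deep-water celerity formula:
C = g * T / (2 * pi)
C = 9.81 * 13.4 / (2 * 3.14159...)
C = 131.454000 / 6.283185
C = 20.9216 m/s

20.9216


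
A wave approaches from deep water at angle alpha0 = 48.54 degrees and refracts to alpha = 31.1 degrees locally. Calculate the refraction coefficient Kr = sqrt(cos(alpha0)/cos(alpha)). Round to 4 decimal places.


Kr = sqrt(cos(alpha0) / cos(alpha))
cos(48.54) = 0.662097
cos(31.1) = 0.856267
Kr = sqrt(0.662097 / 0.856267)
Kr = sqrt(0.773237)
Kr = 0.8793

0.8793


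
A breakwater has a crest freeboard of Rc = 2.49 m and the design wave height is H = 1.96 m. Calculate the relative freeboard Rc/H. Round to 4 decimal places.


Relative freeboard = Rc / H
= 2.49 / 1.96
= 1.2704

1.2704


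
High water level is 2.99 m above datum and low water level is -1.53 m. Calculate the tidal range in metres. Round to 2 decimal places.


Tidal range = High water - Low water
Tidal range = 2.99 - (-1.53)
Tidal range = 4.52 m

4.52


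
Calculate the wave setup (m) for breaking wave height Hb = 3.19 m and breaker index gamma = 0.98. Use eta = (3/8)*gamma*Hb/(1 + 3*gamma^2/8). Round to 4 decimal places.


eta = (3/8) * gamma * Hb / (1 + 3*gamma^2/8)
Numerator = (3/8) * 0.98 * 3.19 = 1.172325
Denominator = 1 + 3*0.98^2/8 = 1 + 0.360150 = 1.360150
eta = 1.172325 / 1.360150
eta = 0.8619 m

0.8619


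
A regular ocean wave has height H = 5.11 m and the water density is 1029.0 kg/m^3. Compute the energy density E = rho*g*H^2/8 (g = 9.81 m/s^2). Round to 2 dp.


E = (1/8) * rho * g * H^2
E = (1/8) * 1029.0 * 9.81 * 5.11^2
E = 0.125 * 1029.0 * 9.81 * 26.1121
E = 32948.54 J/m^2

32948.54


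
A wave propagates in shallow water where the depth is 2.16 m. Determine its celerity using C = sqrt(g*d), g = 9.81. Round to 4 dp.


Using the shallow-water approximation:
C = sqrt(g * d) = sqrt(9.81 * 2.16)
C = sqrt(21.1896)
C = 4.6032 m/s

4.6032


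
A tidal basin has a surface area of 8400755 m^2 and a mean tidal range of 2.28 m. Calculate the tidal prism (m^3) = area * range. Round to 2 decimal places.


Tidal prism = Area * Tidal range
P = 8400755 * 2.28
P = 19153721.40 m^3

19153721.40


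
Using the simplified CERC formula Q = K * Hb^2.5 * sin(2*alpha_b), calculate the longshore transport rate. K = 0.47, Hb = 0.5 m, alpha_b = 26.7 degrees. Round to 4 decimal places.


Q = K * Hb^2.5 * sin(2 * alpha_b)
Hb^2.5 = 0.5^2.5 = 0.176777
sin(2 * 26.7) = sin(53.4) = 0.802817
Q = 0.47 * 0.176777 * 0.802817
Q = 0.0667 m^3/s

0.0667


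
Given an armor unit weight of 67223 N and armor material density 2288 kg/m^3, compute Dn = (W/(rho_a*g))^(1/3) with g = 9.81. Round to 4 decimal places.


V = W / (rho_a * g)
V = 67223 / (2288 * 9.81)
V = 67223 / 22445.28
V = 2.994973 m^3
Dn = V^(1/3) = 2.994973^(1/3)
Dn = 1.4414 m

1.4414


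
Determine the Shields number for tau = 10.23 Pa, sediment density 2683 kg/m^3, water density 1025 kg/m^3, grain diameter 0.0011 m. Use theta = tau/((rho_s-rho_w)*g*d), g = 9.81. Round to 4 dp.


theta = tau / ((rho_s - rho_w) * g * d)
rho_s - rho_w = 2683 - 1025 = 1658
Denominator = 1658 * 9.81 * 0.0011 = 17.891478
theta = 10.23 / 17.891478
theta = 0.5718

0.5718


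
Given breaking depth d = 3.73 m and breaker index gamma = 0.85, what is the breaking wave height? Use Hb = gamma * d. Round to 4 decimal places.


Hb = gamma * d
Hb = 0.85 * 3.73
Hb = 3.1705 m

3.1705


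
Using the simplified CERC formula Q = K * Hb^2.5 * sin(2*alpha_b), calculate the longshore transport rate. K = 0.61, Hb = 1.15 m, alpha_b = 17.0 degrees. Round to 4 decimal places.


Q = K * Hb^2.5 * sin(2 * alpha_b)
Hb^2.5 = 1.15^2.5 = 1.418223
sin(2 * 17.0) = sin(34.0) = 0.559193
Q = 0.61 * 1.418223 * 0.559193
Q = 0.4838 m^3/s

0.4838


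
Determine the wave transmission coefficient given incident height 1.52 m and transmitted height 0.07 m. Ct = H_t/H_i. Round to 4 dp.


Ct = H_t / H_i
Ct = 0.07 / 1.52
Ct = 0.0461

0.0461


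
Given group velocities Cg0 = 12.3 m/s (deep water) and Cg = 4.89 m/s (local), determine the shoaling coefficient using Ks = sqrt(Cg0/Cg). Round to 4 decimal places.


Ks = sqrt(Cg0 / Cg)
Ks = sqrt(12.3 / 4.89)
Ks = sqrt(2.5153)
Ks = 1.5860

1.5860


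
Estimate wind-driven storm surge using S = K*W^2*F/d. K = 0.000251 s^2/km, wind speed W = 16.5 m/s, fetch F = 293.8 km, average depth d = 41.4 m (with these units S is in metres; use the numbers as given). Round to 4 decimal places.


S = K * W^2 * F / d
W^2 = 16.5^2 = 272.25
S = 0.000251 * 272.25 * 293.8 / 41.4
Numerator = 0.000251 * 272.25 * 293.8 = 20.076750
S = 20.076750 / 41.4 = 0.4849 m

0.4849


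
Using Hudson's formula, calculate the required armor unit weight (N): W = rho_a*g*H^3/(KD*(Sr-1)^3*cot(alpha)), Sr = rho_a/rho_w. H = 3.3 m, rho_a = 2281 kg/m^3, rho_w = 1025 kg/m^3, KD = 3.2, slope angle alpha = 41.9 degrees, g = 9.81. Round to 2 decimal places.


Sr = rho_a / rho_w = 2281 / 1025 = 2.225366
(Sr - 1) = 1.225366
(Sr - 1)^3 = 1.839913
cot(41.9) = 1 / tan(41.9) = 1 / 0.897249 = 1.114518
Numerator = 2281 * 9.81 * 3.3^3 = 804148.2336
Denominator = 3.2 * 1.839913 * 1.114518 = 6.561973
W = 804148.2336 / 6.561973
W = 122546.71 N

122546.71


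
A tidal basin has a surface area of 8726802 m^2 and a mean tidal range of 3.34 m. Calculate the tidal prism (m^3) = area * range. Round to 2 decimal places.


Tidal prism = Area * Tidal range
P = 8726802 * 3.34
P = 29147518.68 m^3

29147518.68


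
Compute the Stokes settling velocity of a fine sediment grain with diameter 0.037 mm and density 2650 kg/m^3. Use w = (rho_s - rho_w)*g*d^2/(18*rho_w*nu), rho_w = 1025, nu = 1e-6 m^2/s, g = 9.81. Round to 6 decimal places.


w = (rho_s - rho_w) * g * d^2 / (18 * rho_w * nu)
d = 0.037 mm = 0.000037 m
rho_s - rho_w = 2650 - 1025 = 1625
Numerator = 1625 * 9.81 * (0.000037)^2 = 0.000021823571
Denominator = 18 * 1025 * 1e-6 = 0.018450
w = 0.001183 m/s

0.001183


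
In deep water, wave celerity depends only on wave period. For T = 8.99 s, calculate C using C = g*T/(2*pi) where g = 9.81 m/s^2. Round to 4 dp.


We use the deep-water celerity formula:
C = g * T / (2 * pi)
C = 9.81 * 8.99 / (2 * 3.14159...)
C = 88.191900 / 6.283185
C = 14.0362 m/s

14.0362


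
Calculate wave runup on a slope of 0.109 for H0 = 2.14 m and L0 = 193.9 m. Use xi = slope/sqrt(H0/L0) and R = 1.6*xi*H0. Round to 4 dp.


xi = slope / sqrt(H0/L0)
H0/L0 = 2.14/193.9 = 0.011037
sqrt(0.011037) = 0.105055
xi = 0.109 / 0.105055 = 1.037549
R = 1.6 * xi * H0 = 1.6 * 1.037549 * 2.14
R = 3.5526 m

3.5526


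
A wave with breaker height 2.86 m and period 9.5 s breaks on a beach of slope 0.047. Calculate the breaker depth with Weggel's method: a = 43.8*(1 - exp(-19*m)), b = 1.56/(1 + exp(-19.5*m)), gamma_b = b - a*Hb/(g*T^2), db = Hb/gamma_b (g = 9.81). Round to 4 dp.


a = 43.8 * (1 - exp(-19 * m))
exp(-19 * 0.047) = exp(-0.8930) = 0.409426
a = 43.8 * (1 - 0.409426) = 25.867157
b = 1.56 / (1 + exp(-19.5 * m))
exp(-19.5 * 0.047) = exp(-0.9165) = 0.399916
b = 1.56 / (1 + 0.399916) = 1.114352
Hb / (g * T^2) = 2.86 / (9.81 * 9.5^2) = 2.86 / 885.3525 = 0.00323035
gamma_b = b - a * Hb/(g*T^2) = 1.114352 - 25.867157 * 0.00323035 = 1.030792
db = Hb / gamma_b = 2.86 / 1.030792
db = 2.7746 m

2.7746


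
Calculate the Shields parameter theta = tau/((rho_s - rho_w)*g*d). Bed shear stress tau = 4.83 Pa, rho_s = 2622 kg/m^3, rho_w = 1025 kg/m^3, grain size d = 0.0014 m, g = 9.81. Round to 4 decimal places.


theta = tau / ((rho_s - rho_w) * g * d)
rho_s - rho_w = 2622 - 1025 = 1597
Denominator = 1597 * 9.81 * 0.0014 = 21.933198
theta = 4.83 / 21.933198
theta = 0.2202

0.2202


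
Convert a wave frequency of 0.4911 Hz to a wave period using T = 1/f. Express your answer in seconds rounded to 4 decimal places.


T = 1 / f
T = 1 / 0.4911
T = 2.0362 s

2.0362


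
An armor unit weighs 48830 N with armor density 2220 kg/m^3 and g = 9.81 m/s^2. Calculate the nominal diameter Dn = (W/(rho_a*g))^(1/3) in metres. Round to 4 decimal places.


V = W / (rho_a * g)
V = 48830 / (2220 * 9.81)
V = 48830 / 21778.20
V = 2.242150 m^3
Dn = V^(1/3) = 2.242150^(1/3)
Dn = 1.3088 m

1.3088


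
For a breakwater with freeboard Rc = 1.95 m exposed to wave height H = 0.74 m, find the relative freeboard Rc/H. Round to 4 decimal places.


Relative freeboard = Rc / H
= 1.95 / 0.74
= 2.6351

2.6351


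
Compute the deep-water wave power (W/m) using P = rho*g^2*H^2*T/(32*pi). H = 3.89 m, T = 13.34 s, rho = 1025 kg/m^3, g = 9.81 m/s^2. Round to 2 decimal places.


P = rho * g^2 * H^2 * T / (32 * pi)
P = 1025 * 9.81^2 * 3.89^2 * 13.34 / (32 * pi)
P = 1025 * 96.2361 * 15.1321 * 13.34 / 100.53096
P = 198069.25 W/m

198069.25


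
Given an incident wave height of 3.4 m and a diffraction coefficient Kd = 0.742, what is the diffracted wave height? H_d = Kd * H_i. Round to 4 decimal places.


H_d = Kd * H_i
H_d = 0.742 * 3.4
H_d = 2.5228 m

2.5228


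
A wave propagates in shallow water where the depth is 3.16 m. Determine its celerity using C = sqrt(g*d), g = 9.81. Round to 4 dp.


Using the shallow-water approximation:
C = sqrt(g * d) = sqrt(9.81 * 3.16)
C = sqrt(30.9996)
C = 5.5677 m/s

5.5677


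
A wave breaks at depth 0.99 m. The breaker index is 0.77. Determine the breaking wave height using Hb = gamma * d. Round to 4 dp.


Hb = gamma * d
Hb = 0.77 * 0.99
Hb = 0.7623 m

0.7623


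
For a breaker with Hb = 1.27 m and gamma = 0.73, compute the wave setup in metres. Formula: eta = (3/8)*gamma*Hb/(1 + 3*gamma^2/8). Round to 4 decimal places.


eta = (3/8) * gamma * Hb / (1 + 3*gamma^2/8)
Numerator = (3/8) * 0.73 * 1.27 = 0.347662
Denominator = 1 + 3*0.73^2/8 = 1 + 0.199838 = 1.199838
eta = 0.347662 / 1.199838
eta = 0.2898 m

0.2898


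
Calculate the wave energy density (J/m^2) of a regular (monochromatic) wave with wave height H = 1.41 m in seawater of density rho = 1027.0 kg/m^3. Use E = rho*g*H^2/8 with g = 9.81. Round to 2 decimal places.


E = (1/8) * rho * g * H^2
E = (1/8) * 1027.0 * 9.81 * 1.41^2
E = 0.125 * 1027.0 * 9.81 * 1.9881
E = 2503.73 J/m^2

2503.73


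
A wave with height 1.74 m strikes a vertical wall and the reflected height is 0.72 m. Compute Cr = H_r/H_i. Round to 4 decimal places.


Cr = H_r / H_i
Cr = 0.72 / 1.74
Cr = 0.4138

0.4138


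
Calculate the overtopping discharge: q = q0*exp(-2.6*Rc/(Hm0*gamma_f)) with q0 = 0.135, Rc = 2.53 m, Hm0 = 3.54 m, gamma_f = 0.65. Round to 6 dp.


q = q0 * exp(-2.6 * Rc / (Hm0 * gamma_f))
Exponent = -2.6 * 2.53 / (3.54 * 0.65)
= -2.6 * 2.53 / 2.3010
= -2.858757
exp(-2.858757) = 0.057340
q = 0.135 * 0.057340
q = 0.007741 m^3/s/m

0.007741


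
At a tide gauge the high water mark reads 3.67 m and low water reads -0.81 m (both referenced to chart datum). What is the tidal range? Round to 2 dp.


Tidal range = High water - Low water
Tidal range = 3.67 - (-0.81)
Tidal range = 4.48 m

4.48


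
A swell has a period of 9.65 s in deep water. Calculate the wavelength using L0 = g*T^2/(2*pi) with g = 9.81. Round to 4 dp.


L0 = g * T^2 / (2 * pi)
L0 = 9.81 * 9.65^2 / (2 * pi)
L0 = 9.81 * 93.1225 / 6.28319
L0 = 913.5317 / 6.28319
L0 = 145.3931 m

145.3931


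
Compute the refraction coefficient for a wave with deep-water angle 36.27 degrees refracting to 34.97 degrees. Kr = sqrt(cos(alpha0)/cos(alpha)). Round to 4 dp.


Kr = sqrt(cos(alpha0) / cos(alpha))
cos(36.27) = 0.806238
cos(34.97) = 0.819452
Kr = sqrt(0.806238 / 0.819452)
Kr = sqrt(0.983874)
Kr = 0.9919

0.9919


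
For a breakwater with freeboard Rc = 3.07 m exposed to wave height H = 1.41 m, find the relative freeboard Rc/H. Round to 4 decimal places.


Relative freeboard = Rc / H
= 3.07 / 1.41
= 2.1773

2.1773


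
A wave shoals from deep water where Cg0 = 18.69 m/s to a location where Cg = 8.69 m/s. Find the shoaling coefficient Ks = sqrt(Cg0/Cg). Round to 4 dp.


Ks = sqrt(Cg0 / Cg)
Ks = sqrt(18.69 / 8.69)
Ks = sqrt(2.1507)
Ks = 1.4665

1.4665


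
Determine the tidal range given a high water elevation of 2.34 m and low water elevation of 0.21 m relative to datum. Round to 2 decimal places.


Tidal range = High water - Low water
Tidal range = 2.34 - (0.21)
Tidal range = 2.13 m

2.13


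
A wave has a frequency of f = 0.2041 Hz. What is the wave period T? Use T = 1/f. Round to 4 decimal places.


T = 1 / f
T = 1 / 0.2041
T = 4.8996 s

4.8996


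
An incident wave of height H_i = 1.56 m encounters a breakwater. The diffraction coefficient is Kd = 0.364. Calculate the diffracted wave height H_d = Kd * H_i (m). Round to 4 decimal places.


H_d = Kd * H_i
H_d = 0.364 * 1.56
H_d = 0.5678 m

0.5678


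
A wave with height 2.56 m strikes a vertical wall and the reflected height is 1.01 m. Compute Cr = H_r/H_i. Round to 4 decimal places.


Cr = H_r / H_i
Cr = 1.01 / 2.56
Cr = 0.3945

0.3945


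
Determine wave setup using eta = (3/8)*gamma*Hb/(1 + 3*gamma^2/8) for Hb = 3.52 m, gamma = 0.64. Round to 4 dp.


eta = (3/8) * gamma * Hb / (1 + 3*gamma^2/8)
Numerator = (3/8) * 0.64 * 3.52 = 0.844800
Denominator = 1 + 3*0.64^2/8 = 1 + 0.153600 = 1.153600
eta = 0.844800 / 1.153600
eta = 0.7323 m

0.7323


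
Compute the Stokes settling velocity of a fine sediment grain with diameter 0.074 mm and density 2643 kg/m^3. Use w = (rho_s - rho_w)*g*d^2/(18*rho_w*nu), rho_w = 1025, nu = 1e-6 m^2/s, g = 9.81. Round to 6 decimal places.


w = (rho_s - rho_w) * g * d^2 / (18 * rho_w * nu)
d = 0.074 mm = 0.000074 m
rho_s - rho_w = 2643 - 1025 = 1618
Numerator = 1618 * 9.81 * (0.000074)^2 = 0.000086918248
Denominator = 18 * 1025 * 1e-6 = 0.018450
w = 0.004711 m/s

0.004711


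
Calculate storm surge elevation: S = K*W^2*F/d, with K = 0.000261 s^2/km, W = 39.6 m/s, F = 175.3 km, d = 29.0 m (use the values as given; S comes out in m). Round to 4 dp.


S = K * W^2 * F / d
W^2 = 39.6^2 = 1568.16
S = 0.000261 * 1568.16 * 175.3 / 29.0
Numerator = 0.000261 * 1568.16 * 175.3 = 71.748495
S = 71.748495 / 29.0 = 2.4741 m

2.4741


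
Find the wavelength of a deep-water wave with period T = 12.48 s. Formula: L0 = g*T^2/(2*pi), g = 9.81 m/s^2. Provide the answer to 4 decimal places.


L0 = g * T^2 / (2 * pi)
L0 = 9.81 * 12.48^2 / (2 * pi)
L0 = 9.81 * 155.7504 / 6.28319
L0 = 1527.9114 / 6.28319
L0 = 243.1747 m

243.1747


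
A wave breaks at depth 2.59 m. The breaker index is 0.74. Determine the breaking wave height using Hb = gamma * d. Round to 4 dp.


Hb = gamma * d
Hb = 0.74 * 2.59
Hb = 1.9166 m

1.9166


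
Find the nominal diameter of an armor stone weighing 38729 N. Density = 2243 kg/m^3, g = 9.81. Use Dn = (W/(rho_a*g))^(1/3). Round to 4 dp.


V = W / (rho_a * g)
V = 38729 / (2243 * 9.81)
V = 38729 / 22003.83
V = 1.760103 m^3
Dn = V^(1/3) = 1.760103^(1/3)
Dn = 1.2074 m

1.2074


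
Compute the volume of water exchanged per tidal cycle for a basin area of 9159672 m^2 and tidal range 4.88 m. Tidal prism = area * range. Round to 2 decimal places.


Tidal prism = Area * Tidal range
P = 9159672 * 4.88
P = 44699199.36 m^3

44699199.36


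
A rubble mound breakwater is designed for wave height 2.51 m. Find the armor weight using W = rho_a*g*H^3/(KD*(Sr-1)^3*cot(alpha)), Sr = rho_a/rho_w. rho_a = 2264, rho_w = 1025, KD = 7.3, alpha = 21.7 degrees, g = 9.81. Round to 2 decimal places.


Sr = rho_a / rho_w = 2264 / 1025 = 2.208780
(Sr - 1) = 1.208780
(Sr - 1)^3 = 1.766210
cot(21.7) = 1 / tan(21.7) = 1 / 0.397948 = 2.512889
Numerator = 2264 * 9.81 * 2.51^3 = 351209.7746
Denominator = 7.3 * 1.766210 * 2.512889 = 32.399514
W = 351209.7746 / 32.399514
W = 10839.97 N

10839.97


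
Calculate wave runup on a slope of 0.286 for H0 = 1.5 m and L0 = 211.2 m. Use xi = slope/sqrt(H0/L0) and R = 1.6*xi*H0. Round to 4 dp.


xi = slope / sqrt(H0/L0)
H0/L0 = 1.5/211.2 = 0.007102
sqrt(0.007102) = 0.084275
xi = 0.286 / 0.084275 = 3.393652
R = 1.6 * xi * H0 = 1.6 * 3.393652 * 1.5
R = 8.1448 m

8.1448


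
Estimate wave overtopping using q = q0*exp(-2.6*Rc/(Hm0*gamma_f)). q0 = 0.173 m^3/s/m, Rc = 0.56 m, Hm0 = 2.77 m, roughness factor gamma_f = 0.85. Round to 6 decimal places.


q = q0 * exp(-2.6 * Rc / (Hm0 * gamma_f))
Exponent = -2.6 * 0.56 / (2.77 * 0.85)
= -2.6 * 0.56 / 2.3545
= -0.618390
exp(-0.618390) = 0.538811
q = 0.173 * 0.538811
q = 0.093214 m^3/s/m

0.093214


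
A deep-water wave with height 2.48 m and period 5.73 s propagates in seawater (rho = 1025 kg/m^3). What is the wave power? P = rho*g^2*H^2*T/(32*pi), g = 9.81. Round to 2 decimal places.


P = rho * g^2 * H^2 * T / (32 * pi)
P = 1025 * 9.81^2 * 2.48^2 * 5.73 / (32 * pi)
P = 1025 * 96.2361 * 6.1504 * 5.73 / 100.53096
P = 34579.60 W/m

34579.60


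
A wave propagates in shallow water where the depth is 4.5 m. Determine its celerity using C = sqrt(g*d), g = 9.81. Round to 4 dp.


Using the shallow-water approximation:
C = sqrt(g * d) = sqrt(9.81 * 4.5)
C = sqrt(44.1450)
C = 6.6442 m/s

6.6442


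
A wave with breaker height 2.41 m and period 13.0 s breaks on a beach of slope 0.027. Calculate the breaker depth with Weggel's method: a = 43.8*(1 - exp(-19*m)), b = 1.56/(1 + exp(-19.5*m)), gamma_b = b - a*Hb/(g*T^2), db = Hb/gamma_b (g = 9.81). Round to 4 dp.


a = 43.8 * (1 - exp(-19 * m))
exp(-19 * 0.027) = exp(-0.5130) = 0.598697
a = 43.8 * (1 - 0.598697) = 17.577081
b = 1.56 / (1 + exp(-19.5 * m))
exp(-19.5 * 0.027) = exp(-0.5265) = 0.590669
b = 1.56 / (1 + 0.590669) = 0.980720
Hb / (g * T^2) = 2.41 / (9.81 * 13.0^2) = 2.41 / 1657.8900 = 0.00145365
gamma_b = b - a * Hb/(g*T^2) = 0.980720 - 17.577081 * 0.00145365 = 0.955169
db = Hb / gamma_b = 2.41 / 0.955169
db = 2.5231 m

2.5231


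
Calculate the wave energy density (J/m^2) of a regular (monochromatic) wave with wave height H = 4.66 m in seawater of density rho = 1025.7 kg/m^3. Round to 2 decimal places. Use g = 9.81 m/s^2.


E = (1/8) * rho * g * H^2
E = (1/8) * 1025.7 * 9.81 * 4.66^2
E = 0.125 * 1025.7 * 9.81 * 21.7156
E = 27313.11 J/m^2

27313.11


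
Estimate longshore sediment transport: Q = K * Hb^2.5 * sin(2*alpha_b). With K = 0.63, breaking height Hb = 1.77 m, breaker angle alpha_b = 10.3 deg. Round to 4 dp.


Q = K * Hb^2.5 * sin(2 * alpha_b)
Hb^2.5 = 1.77^2.5 = 4.168052
sin(2 * 10.3) = sin(20.6) = 0.351842
Q = 0.63 * 4.168052 * 0.351842
Q = 0.9239 m^3/s

0.9239


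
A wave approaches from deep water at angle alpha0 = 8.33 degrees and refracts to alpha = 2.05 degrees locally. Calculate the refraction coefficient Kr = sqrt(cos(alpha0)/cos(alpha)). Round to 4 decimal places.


Kr = sqrt(cos(alpha0) / cos(alpha))
cos(8.33) = 0.989450
cos(2.05) = 0.999360
Kr = sqrt(0.989450 / 0.999360)
Kr = sqrt(0.990084)
Kr = 0.9950

0.9950


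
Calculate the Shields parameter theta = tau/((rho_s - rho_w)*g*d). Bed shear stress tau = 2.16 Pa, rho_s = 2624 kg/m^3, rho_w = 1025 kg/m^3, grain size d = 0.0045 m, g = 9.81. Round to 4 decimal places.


theta = tau / ((rho_s - rho_w) * g * d)
rho_s - rho_w = 2624 - 1025 = 1599
Denominator = 1599 * 9.81 * 0.0045 = 70.587855
theta = 2.16 / 70.587855
theta = 0.0306

0.0306


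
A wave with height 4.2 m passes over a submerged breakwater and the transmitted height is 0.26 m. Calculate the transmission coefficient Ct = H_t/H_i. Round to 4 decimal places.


Ct = H_t / H_i
Ct = 0.26 / 4.2
Ct = 0.0619

0.0619


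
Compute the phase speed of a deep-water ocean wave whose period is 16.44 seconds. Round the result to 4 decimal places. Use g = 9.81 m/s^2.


We use the deep-water celerity formula:
C = g * T / (2 * pi)
C = 9.81 * 16.44 / (2 * 3.14159...)
C = 161.276400 / 6.283185
C = 25.6679 m/s

25.6679


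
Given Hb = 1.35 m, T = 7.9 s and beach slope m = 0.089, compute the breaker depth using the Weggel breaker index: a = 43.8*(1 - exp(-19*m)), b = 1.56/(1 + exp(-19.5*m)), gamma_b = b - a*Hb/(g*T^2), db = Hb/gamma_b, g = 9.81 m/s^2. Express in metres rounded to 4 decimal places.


a = 43.8 * (1 - exp(-19 * m))
exp(-19 * 0.089) = exp(-1.6910) = 0.184335
a = 43.8 * (1 - 0.184335) = 35.726123
b = 1.56 / (1 + exp(-19.5 * m))
exp(-19.5 * 0.089) = exp(-1.7355) = 0.176312
b = 1.56 / (1 + 0.176312) = 1.326179
Hb / (g * T^2) = 1.35 / (9.81 * 7.9^2) = 1.35 / 612.2421 = 0.00220501
gamma_b = b - a * Hb/(g*T^2) = 1.326179 - 35.726123 * 0.00220501 = 1.247402
db = Hb / gamma_b = 1.35 / 1.247402
db = 1.0822 m

1.0822


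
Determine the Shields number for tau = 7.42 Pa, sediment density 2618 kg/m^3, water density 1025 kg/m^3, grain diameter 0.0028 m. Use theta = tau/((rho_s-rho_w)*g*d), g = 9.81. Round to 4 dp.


theta = tau / ((rho_s - rho_w) * g * d)
rho_s - rho_w = 2618 - 1025 = 1593
Denominator = 1593 * 9.81 * 0.0028 = 43.756524
theta = 7.42 / 43.756524
theta = 0.1696

0.1696


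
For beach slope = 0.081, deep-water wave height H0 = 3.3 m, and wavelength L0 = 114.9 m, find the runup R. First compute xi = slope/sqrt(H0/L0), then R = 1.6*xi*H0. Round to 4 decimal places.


xi = slope / sqrt(H0/L0)
H0/L0 = 3.3/114.9 = 0.028721
sqrt(0.028721) = 0.169472
xi = 0.081 / 0.169472 = 0.477956
R = 1.6 * xi * H0 = 1.6 * 0.477956 * 3.3
R = 2.5236 m

2.5236


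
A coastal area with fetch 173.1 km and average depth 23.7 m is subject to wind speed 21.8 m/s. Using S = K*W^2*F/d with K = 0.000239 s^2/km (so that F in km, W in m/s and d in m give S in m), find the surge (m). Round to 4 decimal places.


S = K * W^2 * F / d
W^2 = 21.8^2 = 475.24
S = 0.000239 * 475.24 * 173.1 / 23.7
Numerator = 0.000239 * 475.24 * 173.1 = 19.661107
S = 19.661107 / 23.7 = 0.8296 m

0.8296


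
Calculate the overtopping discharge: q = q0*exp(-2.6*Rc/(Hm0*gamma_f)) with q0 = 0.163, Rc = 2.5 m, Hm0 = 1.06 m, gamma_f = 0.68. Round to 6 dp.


q = q0 * exp(-2.6 * Rc / (Hm0 * gamma_f))
Exponent = -2.6 * 2.5 / (1.06 * 0.68)
= -2.6 * 2.5 / 0.7208
= -9.017758
exp(-9.017758) = 0.000121
q = 0.163 * 0.000121
q = 0.000020 m^3/s/m

0.000020


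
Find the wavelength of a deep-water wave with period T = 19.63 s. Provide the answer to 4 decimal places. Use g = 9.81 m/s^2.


L0 = g * T^2 / (2 * pi)
L0 = 9.81 * 19.63^2 / (2 * pi)
L0 = 9.81 * 385.3369 / 6.28319
L0 = 3780.1550 / 6.28319
L0 = 601.6304 m

601.6304


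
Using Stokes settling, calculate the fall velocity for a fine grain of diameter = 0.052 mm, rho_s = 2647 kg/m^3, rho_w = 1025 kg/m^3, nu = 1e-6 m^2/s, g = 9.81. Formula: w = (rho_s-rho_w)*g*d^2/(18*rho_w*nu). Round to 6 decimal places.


w = (rho_s - rho_w) * g * d^2 / (18 * rho_w * nu)
d = 0.052 mm = 0.000052 m
rho_s - rho_w = 2647 - 1025 = 1622
Numerator = 1622 * 9.81 * (0.000052)^2 = 0.000043025561
Denominator = 18 * 1025 * 1e-6 = 0.018450
w = 0.002332 m/s

0.002332


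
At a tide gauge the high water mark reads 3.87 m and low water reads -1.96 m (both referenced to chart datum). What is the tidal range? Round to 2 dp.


Tidal range = High water - Low water
Tidal range = 3.87 - (-1.96)
Tidal range = 5.83 m

5.83


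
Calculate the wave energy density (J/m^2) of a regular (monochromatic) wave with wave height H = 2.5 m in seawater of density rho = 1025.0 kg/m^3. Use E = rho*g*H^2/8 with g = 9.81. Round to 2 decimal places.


E = (1/8) * rho * g * H^2
E = (1/8) * 1025.0 * 9.81 * 2.5^2
E = 0.125 * 1025.0 * 9.81 * 6.2500
E = 7855.66 J/m^2

7855.66


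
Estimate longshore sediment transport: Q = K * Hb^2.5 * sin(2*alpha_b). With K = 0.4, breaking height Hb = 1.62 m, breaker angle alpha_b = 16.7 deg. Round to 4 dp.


Q = K * Hb^2.5 * sin(2 * alpha_b)
Hb^2.5 = 1.62^2.5 = 3.340316
sin(2 * 16.7) = sin(33.4) = 0.550481
Q = 0.4 * 3.340316 * 0.550481
Q = 0.7355 m^3/s

0.7355


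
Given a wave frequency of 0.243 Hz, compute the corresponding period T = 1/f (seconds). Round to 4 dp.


T = 1 / f
T = 1 / 0.243
T = 4.1152 s

4.1152


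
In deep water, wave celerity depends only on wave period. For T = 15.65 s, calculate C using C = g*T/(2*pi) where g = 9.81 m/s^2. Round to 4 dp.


We use the deep-water celerity formula:
C = g * T / (2 * pi)
C = 9.81 * 15.65 / (2 * 3.14159...)
C = 153.526500 / 6.283185
C = 24.4345 m/s

24.4345


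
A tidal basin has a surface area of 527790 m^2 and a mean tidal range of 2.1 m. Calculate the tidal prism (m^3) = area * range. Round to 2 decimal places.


Tidal prism = Area * Tidal range
P = 527790 * 2.1
P = 1108359.00 m^3

1108359.00


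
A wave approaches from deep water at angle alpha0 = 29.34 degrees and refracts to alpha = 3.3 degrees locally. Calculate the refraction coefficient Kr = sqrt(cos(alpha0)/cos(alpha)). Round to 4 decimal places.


Kr = sqrt(cos(alpha0) / cos(alpha))
cos(29.34) = 0.871727
cos(3.3) = 0.998342
Kr = sqrt(0.871727 / 0.998342)
Kr = sqrt(0.873175)
Kr = 0.9344

0.9344


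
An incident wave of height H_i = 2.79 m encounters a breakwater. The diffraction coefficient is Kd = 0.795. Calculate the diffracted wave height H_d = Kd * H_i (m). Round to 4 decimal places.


H_d = Kd * H_i
H_d = 0.795 * 2.79
H_d = 2.2181 m

2.2181


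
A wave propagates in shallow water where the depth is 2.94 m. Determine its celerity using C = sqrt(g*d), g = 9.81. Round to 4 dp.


Using the shallow-water approximation:
C = sqrt(g * d) = sqrt(9.81 * 2.94)
C = sqrt(28.8414)
C = 5.3704 m/s

5.3704


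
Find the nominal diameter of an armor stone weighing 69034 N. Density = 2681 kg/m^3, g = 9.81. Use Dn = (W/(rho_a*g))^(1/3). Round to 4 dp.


V = W / (rho_a * g)
V = 69034 / (2681 * 9.81)
V = 69034 / 26300.61
V = 2.624806 m^3
Dn = V^(1/3) = 2.624806^(1/3)
Dn = 1.3794 m

1.3794


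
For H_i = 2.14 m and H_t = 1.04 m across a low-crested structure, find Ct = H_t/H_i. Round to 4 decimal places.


Ct = H_t / H_i
Ct = 1.04 / 2.14
Ct = 0.4860

0.4860


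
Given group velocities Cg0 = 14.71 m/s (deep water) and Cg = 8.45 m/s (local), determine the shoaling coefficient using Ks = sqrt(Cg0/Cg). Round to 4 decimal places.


Ks = sqrt(Cg0 / Cg)
Ks = sqrt(14.71 / 8.45)
Ks = sqrt(1.7408)
Ks = 1.3194

1.3194


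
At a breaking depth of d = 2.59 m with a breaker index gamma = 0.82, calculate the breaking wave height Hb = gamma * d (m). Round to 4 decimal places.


Hb = gamma * d
Hb = 0.82 * 2.59
Hb = 2.1238 m

2.1238


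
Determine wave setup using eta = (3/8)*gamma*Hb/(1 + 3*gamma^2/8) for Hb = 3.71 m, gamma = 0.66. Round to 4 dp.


eta = (3/8) * gamma * Hb / (1 + 3*gamma^2/8)
Numerator = (3/8) * 0.66 * 3.71 = 0.918225
Denominator = 1 + 3*0.66^2/8 = 1 + 0.163350 = 1.163350
eta = 0.918225 / 1.163350
eta = 0.7893 m

0.7893


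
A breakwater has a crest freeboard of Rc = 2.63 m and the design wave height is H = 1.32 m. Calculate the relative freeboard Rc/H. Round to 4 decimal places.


Relative freeboard = Rc / H
= 2.63 / 1.32
= 1.9924

1.9924


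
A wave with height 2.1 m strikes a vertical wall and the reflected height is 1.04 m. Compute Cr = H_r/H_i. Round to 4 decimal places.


Cr = H_r / H_i
Cr = 1.04 / 2.1
Cr = 0.4952

0.4952


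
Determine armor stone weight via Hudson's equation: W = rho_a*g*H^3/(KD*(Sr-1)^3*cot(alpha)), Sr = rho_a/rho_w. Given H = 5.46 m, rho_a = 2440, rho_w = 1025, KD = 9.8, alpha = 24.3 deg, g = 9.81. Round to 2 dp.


Sr = rho_a / rho_w = 2440 / 1025 = 2.380488
(Sr - 1) = 1.380488
(Sr - 1)^3 = 2.630860
cot(24.3) = 1 / tan(24.3) = 1 / 0.451517 = 2.214754
Numerator = 2440 * 9.81 * 5.46^3 = 3896159.8070
Denominator = 9.8 * 2.630860 * 2.214754 = 57.101746
W = 3896159.8070 / 57.101746
W = 68231.89 N

68231.89


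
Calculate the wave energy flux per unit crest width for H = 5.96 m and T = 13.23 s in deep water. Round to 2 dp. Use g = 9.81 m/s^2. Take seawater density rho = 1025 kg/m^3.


P = rho * g^2 * H^2 * T / (32 * pi)
P = 1025 * 9.81^2 * 5.96^2 * 13.23 / (32 * pi)
P = 1025 * 96.2361 * 35.5216 * 13.23 / 100.53096
P = 461120.46 W/m

461120.46


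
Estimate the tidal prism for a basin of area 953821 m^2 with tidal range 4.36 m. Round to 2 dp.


Tidal prism = Area * Tidal range
P = 953821 * 4.36
P = 4158659.56 m^3

4158659.56


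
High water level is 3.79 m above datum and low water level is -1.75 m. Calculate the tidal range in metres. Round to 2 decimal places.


Tidal range = High water - Low water
Tidal range = 3.79 - (-1.75)
Tidal range = 5.54 m

5.54


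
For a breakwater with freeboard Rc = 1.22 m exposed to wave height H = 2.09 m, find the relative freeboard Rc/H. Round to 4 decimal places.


Relative freeboard = Rc / H
= 1.22 / 2.09
= 0.5837

0.5837


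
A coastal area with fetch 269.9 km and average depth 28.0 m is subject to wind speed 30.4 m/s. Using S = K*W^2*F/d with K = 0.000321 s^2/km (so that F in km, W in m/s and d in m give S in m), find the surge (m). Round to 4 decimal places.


S = K * W^2 * F / d
W^2 = 30.4^2 = 924.16
S = 0.000321 * 924.16 * 269.9 / 28.0
Numerator = 0.000321 * 924.16 * 269.9 = 80.067282
S = 80.067282 / 28.0 = 2.8595 m

2.8595


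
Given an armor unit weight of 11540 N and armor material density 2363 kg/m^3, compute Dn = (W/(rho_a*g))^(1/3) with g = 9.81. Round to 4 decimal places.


V = W / (rho_a * g)
V = 11540 / (2363 * 9.81)
V = 11540 / 23181.03
V = 0.497821 m^3
Dn = V^(1/3) = 0.497821^(1/3)
Dn = 0.7925 m

0.7925


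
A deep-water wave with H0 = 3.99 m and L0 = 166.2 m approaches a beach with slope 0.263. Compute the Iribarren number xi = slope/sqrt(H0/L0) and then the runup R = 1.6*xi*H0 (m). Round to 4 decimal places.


xi = slope / sqrt(H0/L0)
H0/L0 = 3.99/166.2 = 0.024007
sqrt(0.024007) = 0.154943
xi = 0.263 / 0.154943 = 1.697402
R = 1.6 * xi * H0 = 1.6 * 1.697402 * 3.99
R = 10.8362 m

10.8362


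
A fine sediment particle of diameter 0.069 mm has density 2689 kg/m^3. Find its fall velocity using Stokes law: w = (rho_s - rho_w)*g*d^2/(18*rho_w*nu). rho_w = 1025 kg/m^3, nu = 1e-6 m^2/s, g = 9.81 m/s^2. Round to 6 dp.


w = (rho_s - rho_w) * g * d^2 / (18 * rho_w * nu)
d = 0.069 mm = 0.000069 m
rho_s - rho_w = 2689 - 1025 = 1664
Numerator = 1664 * 9.81 * (0.000069)^2 = 0.000077717802
Denominator = 18 * 1025 * 1e-6 = 0.018450
w = 0.004212 m/s

0.004212


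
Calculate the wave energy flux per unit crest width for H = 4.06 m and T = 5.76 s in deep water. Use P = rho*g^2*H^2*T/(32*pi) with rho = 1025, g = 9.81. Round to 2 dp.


P = rho * g^2 * H^2 * T / (32 * pi)
P = 1025 * 9.81^2 * 4.06^2 * 5.76 / (32 * pi)
P = 1025 * 96.2361 * 16.4836 * 5.76 / 100.53096
P = 93161.52 W/m

93161.52


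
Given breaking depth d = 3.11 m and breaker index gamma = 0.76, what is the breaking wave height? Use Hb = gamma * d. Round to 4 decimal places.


Hb = gamma * d
Hb = 0.76 * 3.11
Hb = 2.3636 m

2.3636


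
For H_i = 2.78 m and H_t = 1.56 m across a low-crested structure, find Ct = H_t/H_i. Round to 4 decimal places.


Ct = H_t / H_i
Ct = 1.56 / 2.78
Ct = 0.5612

0.5612


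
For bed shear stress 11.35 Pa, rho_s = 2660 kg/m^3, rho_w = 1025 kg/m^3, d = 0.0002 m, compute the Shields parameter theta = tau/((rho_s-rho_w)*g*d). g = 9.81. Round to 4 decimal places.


theta = tau / ((rho_s - rho_w) * g * d)
rho_s - rho_w = 2660 - 1025 = 1635
Denominator = 1635 * 9.81 * 0.0002 = 3.207870
theta = 11.35 / 3.207870
theta = 3.5382

3.5382


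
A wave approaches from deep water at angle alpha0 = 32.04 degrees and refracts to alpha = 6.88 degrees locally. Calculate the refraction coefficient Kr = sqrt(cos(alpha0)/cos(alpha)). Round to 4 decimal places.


Kr = sqrt(cos(alpha0) / cos(alpha))
cos(32.04) = 0.847678
cos(6.88) = 0.992799
Kr = sqrt(0.847678 / 0.992799)
Kr = sqrt(0.853826)
Kr = 0.9240

0.9240


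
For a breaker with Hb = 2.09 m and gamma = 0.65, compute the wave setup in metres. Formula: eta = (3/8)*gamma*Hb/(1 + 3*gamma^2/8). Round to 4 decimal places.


eta = (3/8) * gamma * Hb / (1 + 3*gamma^2/8)
Numerator = (3/8) * 0.65 * 2.09 = 0.509437
Denominator = 1 + 3*0.65^2/8 = 1 + 0.158438 = 1.158438
eta = 0.509437 / 1.158438
eta = 0.4398 m

0.4398


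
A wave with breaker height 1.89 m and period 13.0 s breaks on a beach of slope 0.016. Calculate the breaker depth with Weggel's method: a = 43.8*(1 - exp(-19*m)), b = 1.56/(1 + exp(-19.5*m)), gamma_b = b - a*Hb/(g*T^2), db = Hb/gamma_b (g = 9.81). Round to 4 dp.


a = 43.8 * (1 - exp(-19 * m))
exp(-19 * 0.016) = exp(-0.3040) = 0.737861
a = 43.8 * (1 - 0.737861) = 11.481694
b = 1.56 / (1 + exp(-19.5 * m))
exp(-19.5 * 0.016) = exp(-0.3120) = 0.731982
b = 1.56 / (1 + 0.731982) = 0.900702
Hb / (g * T^2) = 1.89 / (9.81 * 13.0^2) = 1.89 / 1657.8900 = 0.00114000
gamma_b = b - a * Hb/(g*T^2) = 0.900702 - 11.481694 * 0.00114000 = 0.887613
db = Hb / gamma_b = 1.89 / 0.887613
db = 2.1293 m

2.1293


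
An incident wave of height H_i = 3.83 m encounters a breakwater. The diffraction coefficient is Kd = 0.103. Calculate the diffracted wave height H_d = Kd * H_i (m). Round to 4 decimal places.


H_d = Kd * H_i
H_d = 0.103 * 3.83
H_d = 0.3945 m

0.3945


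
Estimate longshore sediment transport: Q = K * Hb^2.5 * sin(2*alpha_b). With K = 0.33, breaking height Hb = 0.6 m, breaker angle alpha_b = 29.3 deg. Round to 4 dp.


Q = K * Hb^2.5 * sin(2 * alpha_b)
Hb^2.5 = 0.6^2.5 = 0.278855
sin(2 * 29.3) = sin(58.6) = 0.853551
Q = 0.33 * 0.278855 * 0.853551
Q = 0.0785 m^3/s

0.0785


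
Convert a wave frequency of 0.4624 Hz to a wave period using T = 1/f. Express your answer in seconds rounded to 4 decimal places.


T = 1 / f
T = 1 / 0.4624
T = 2.1626 s

2.1626


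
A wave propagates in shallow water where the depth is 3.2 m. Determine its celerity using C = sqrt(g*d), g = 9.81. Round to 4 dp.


Using the shallow-water approximation:
C = sqrt(g * d) = sqrt(9.81 * 3.2)
C = sqrt(31.3920)
C = 5.6029 m/s

5.6029


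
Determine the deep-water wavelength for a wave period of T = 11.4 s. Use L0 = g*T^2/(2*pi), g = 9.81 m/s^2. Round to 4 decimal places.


L0 = g * T^2 / (2 * pi)
L0 = 9.81 * 11.4^2 / (2 * pi)
L0 = 9.81 * 129.9600 / 6.28319
L0 = 1274.9076 / 6.28319
L0 = 202.9078 m

202.9078


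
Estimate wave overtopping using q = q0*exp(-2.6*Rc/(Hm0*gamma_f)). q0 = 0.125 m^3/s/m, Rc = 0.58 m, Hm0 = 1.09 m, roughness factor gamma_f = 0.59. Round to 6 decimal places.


q = q0 * exp(-2.6 * Rc / (Hm0 * gamma_f))
Exponent = -2.6 * 0.58 / (1.09 * 0.59)
= -2.6 * 0.58 / 0.6431
= -2.344892
exp(-2.344892) = 0.095858
q = 0.125 * 0.095858
q = 0.011982 m^3/s/m

0.011982


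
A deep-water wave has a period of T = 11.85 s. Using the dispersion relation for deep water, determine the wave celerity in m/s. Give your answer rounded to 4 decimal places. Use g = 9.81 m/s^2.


We use the deep-water celerity formula:
C = g * T / (2 * pi)
C = 9.81 * 11.85 / (2 * 3.14159...)
C = 116.248500 / 6.283185
C = 18.5015 m/s

18.5015


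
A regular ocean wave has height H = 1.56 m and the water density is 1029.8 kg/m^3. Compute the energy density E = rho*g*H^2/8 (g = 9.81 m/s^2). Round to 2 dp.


E = (1/8) * rho * g * H^2
E = (1/8) * 1029.8 * 9.81 * 1.56^2
E = 0.125 * 1029.8 * 9.81 * 2.4336
E = 3073.13 J/m^2

3073.13


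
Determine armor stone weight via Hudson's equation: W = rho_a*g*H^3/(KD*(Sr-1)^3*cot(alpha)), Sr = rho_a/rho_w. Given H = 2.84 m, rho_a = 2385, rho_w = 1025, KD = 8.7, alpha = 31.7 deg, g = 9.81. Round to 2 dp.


Sr = rho_a / rho_w = 2385 / 1025 = 2.326829
(Sr - 1) = 1.326829
(Sr - 1)^3 = 2.335851
cot(31.7) = 1 / tan(31.7) = 1 / 0.617613 = 1.619138
Numerator = 2385 * 9.81 * 2.84^3 = 535935.3587
Denominator = 8.7 * 2.335851 * 1.619138 = 32.903966
W = 535935.3587 / 32.903966
W = 16287.87 N

16287.87


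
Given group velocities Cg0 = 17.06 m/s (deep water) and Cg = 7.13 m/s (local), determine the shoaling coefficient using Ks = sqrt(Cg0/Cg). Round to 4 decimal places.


Ks = sqrt(Cg0 / Cg)
Ks = sqrt(17.06 / 7.13)
Ks = sqrt(2.3927)
Ks = 1.5468

1.5468
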